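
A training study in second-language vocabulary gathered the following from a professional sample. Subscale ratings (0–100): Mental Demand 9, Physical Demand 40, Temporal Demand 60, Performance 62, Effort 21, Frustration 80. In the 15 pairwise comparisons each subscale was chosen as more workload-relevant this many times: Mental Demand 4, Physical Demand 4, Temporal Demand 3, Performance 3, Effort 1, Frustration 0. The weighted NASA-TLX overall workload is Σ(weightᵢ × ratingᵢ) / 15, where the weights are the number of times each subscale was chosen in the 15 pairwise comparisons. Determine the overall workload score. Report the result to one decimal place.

The tallies are the weights (they sum to 15).
Weighted sum = 4·9 + 4·40 + 3·60 + 3·62 + 1·21 + 0·80
            = 36 + 160 + 180 + 186 + 21 + 0 = 583.
Overall workload = 583 / 15 = 38.8667 ≈ 38.9.

38.9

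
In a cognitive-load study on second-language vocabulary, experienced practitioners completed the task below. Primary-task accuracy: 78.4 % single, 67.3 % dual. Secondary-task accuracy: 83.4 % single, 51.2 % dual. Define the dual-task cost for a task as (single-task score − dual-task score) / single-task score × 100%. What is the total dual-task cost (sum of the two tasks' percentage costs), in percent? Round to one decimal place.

Primary cost = (78.4 − 67.3) / 78.4 × 100% = 14.1582%.
Secondary cost = (83.4 − 51.2) / 83.4 × 100% = 38.6091%.
Total = 14.1582% + 38.6091% = 52.7673% ≈ 52.8%.

52.8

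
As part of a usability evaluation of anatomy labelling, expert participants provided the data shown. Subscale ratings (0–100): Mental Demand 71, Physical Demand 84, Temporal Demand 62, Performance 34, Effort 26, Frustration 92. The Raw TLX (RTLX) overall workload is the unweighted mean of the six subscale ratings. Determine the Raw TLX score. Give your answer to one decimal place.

Sum of ratings = 71 + 84 + 62 + 34 + 26 + 92 = 369.
RTLX = 369 / 6 = 61.5000 ≈ 61.5.

61.5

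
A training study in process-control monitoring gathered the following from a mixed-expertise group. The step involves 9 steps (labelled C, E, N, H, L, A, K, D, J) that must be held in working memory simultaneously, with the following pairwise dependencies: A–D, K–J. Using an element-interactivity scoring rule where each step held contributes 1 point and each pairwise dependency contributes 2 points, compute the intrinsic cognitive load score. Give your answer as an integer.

13

Count of steps held simultaneously: 9.
Count of pairwise dependencies listed: 2.
Element contribution: 9 × 1 = 9.
Interaction contribution: 2 × 2 = 4.
Intrinsic load = 9 + 4 = 13.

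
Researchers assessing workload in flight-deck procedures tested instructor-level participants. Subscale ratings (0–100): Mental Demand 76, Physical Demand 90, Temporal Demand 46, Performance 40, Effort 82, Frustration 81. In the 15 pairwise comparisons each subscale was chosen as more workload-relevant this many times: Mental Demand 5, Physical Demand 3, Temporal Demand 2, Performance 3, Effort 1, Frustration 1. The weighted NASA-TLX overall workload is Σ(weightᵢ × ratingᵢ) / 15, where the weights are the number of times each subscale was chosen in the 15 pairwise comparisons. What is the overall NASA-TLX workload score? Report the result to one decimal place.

The tallies are the weights (they sum to 15).
Weighted sum = 5·76 + 3·90 + 2·46 + 3·40 + 1·82 + 1·81
            = 380 + 270 + 92 + 120 + 82 + 81 = 1025.
Overall workload = 1025 / 15 = 68.3333 ≈ 68.3.

68.3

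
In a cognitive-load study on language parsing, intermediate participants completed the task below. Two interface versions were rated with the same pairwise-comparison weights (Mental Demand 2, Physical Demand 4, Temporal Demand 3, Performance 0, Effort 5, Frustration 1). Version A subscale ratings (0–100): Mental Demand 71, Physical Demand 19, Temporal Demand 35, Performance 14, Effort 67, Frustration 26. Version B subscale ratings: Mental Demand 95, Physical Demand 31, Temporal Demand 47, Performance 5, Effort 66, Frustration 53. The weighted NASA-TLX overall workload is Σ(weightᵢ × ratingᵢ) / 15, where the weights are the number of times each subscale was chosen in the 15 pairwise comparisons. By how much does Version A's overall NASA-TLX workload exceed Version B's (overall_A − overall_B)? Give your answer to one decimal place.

-10.3

Version A weighted sum = 2·71 + 4·19 + 3·35 + 0·14 + 5·67 + 1·26 = 142 + 76 + 105 + 0 + 335 + 26 = 684; overall_A = 684/15 = 45.6000.
Version B weighted sum = 2·95 + 4·31 + 3·47 + 0·5 + 5·66 + 1·53 = 190 + 124 + 141 + 0 + 330 + 53 = 838; overall_B = 838/15 = 55.8667.
Difference = 45.6000 − 55.8667 = -10.2667 ≈ -10.3.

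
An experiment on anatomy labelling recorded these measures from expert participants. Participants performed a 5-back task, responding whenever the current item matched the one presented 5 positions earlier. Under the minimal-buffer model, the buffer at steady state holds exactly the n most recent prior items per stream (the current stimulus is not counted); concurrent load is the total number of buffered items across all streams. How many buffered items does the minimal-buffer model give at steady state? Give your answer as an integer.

5

The buffer holds the 5 most recent prior items.
Steady-state concurrent load = 5 items.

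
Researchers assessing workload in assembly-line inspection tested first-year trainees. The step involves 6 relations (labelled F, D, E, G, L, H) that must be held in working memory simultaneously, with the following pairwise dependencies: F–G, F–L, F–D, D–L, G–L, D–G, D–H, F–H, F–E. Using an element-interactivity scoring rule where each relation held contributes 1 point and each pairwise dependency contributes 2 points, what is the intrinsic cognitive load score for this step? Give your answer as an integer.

Count of relations held simultaneously: 6.
Count of pairwise dependencies listed: 9.
Element contribution: 6 × 1 = 6.
Interaction contribution: 9 × 2 = 18.
Intrinsic load = 6 + 18 = 24.

24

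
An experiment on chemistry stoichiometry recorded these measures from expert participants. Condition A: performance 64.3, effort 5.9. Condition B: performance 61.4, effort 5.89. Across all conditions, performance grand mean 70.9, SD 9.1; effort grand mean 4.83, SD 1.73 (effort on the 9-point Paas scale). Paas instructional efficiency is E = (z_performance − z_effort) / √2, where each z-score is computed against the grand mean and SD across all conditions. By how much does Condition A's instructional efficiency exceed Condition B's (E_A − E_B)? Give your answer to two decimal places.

0.22

Condition A: z_P = (64.3 − 70.9)/9.1 = -0.7253; z_E = (5.9 − 4.83)/1.73 = 0.6185; E_A = (-0.7253 − 0.6185)/√2 = -0.9502.
Condition B: z_P = (61.4 − 70.9)/9.1 = -1.0440; z_E = (5.89 − 4.83)/1.73 = 0.6127; E_B = (-1.0440 − 0.6127)/√2 = -1.1715.
E_A − E_B = -0.9502 − (-1.1715) = 0.2213 ≈ 0.22.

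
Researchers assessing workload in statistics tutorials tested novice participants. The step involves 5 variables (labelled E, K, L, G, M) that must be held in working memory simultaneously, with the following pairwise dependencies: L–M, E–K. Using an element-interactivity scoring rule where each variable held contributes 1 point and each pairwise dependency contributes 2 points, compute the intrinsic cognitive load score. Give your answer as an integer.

9

Count of variables held simultaneously: 5.
Count of pairwise dependencies listed: 2.
Element contribution: 5 × 1 = 5.
Interaction contribution: 2 × 2 = 4.
Intrinsic load = 5 + 4 = 9.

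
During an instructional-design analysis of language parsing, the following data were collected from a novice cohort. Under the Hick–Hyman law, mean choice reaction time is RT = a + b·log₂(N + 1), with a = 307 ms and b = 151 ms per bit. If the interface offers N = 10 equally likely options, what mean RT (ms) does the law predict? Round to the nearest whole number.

log₂(10 + 1) = log₂(11) = 3.4594.
RT = 307 + 151 × 3.4594 = 307 + 522.3694 = 829.3694 ms.
≈ 829 ms.

829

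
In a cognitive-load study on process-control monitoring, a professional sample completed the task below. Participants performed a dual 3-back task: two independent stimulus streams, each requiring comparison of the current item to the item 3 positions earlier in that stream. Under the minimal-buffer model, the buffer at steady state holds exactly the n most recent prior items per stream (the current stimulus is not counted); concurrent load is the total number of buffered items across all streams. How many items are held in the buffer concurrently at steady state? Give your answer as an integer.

Each stream's buffer holds its 3 most recent prior items.
Two independent streams: 2 × 3 = 6 buffered items at steady state.

6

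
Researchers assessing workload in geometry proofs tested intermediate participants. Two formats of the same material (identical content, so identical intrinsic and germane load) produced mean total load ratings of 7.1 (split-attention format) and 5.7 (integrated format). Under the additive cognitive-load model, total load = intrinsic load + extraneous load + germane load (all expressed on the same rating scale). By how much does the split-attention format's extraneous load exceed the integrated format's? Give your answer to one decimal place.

Intrinsic and germane load are equal across formats, so the difference in total load equals the difference in extraneous load.
Extraneous-load difference = 7.1 − 5.7 = 1.4.

1.4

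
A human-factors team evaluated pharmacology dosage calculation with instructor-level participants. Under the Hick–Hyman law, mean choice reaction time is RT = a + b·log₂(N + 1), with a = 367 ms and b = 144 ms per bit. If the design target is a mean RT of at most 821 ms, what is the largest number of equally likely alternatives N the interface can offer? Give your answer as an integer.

7

Set 367 + 144·log₂(N + 1) ≤ 821.
log₂(N + 1) ≤ (821 − 367) / 144 = 3.1528.
N + 1 ≤ 2^3.1528 = 8.8938.
N ≤ 7.8938, so the largest integer N is 7.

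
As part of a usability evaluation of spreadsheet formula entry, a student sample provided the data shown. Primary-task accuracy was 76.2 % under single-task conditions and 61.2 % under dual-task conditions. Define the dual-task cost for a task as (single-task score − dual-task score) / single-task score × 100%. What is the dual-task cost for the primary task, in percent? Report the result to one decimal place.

19.7

Cost = (76.2 − 61.2) / 76.2 × 100%
     = 15.0000 / 76.2 × 100% = 19.6850%.
≈ 19.7%.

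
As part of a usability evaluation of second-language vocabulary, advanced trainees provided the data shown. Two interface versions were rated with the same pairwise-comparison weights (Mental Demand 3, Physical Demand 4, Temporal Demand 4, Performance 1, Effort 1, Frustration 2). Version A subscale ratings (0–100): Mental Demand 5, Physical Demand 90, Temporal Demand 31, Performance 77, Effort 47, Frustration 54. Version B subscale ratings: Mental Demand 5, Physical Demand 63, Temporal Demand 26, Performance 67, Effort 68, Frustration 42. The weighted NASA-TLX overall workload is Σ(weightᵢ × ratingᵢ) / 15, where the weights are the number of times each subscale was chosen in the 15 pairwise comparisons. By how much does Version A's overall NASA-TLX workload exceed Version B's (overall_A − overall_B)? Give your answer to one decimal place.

9.4

Version A weighted sum = 3·5 + 4·90 + 4·31 + 1·77 + 1·47 + 2·54 = 15 + 360 + 124 + 77 + 47 + 108 = 731; overall_A = 731/15 = 48.7333.
Version B weighted sum = 3·5 + 4·63 + 4·26 + 1·67 + 1·68 + 2·42 = 15 + 252 + 104 + 67 + 68 + 84 = 590; overall_B = 590/15 = 39.3333.
Difference = 48.7333 − 39.3333 = 9.4000 ≈ 9.4.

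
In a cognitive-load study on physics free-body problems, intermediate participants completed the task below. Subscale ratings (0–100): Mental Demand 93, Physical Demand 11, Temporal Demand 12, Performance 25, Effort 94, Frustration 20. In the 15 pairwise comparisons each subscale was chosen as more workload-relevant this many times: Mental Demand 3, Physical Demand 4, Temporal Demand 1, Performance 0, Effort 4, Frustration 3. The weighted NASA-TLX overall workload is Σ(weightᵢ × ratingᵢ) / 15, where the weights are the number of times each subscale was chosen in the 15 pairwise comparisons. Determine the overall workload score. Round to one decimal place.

51.4

The tallies are the weights (they sum to 15).
Weighted sum = 3·93 + 4·11 + 1·12 + 0·25 + 4·94 + 3·20
            = 279 + 44 + 12 + 0 + 376 + 60 = 771.
Overall workload = 771 / 15 = 51.4000 ≈ 51.4.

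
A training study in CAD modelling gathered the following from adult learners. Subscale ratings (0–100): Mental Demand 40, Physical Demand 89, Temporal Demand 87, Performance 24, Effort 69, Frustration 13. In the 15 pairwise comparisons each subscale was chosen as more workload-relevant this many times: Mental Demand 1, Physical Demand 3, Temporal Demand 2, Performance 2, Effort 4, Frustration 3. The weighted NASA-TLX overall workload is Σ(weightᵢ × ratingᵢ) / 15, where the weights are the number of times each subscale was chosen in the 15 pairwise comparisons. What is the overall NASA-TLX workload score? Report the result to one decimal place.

56.3

The tallies are the weights (they sum to 15).
Weighted sum = 1·40 + 3·89 + 2·87 + 2·24 + 4·69 + 3·13
            = 40 + 267 + 174 + 48 + 276 + 39 = 844.
Overall workload = 844 / 15 = 56.2667 ≈ 56.3.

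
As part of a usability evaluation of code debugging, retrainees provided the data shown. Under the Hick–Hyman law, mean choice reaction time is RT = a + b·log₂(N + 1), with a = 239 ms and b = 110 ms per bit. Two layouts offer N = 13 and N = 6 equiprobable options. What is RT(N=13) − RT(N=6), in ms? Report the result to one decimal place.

110.0

RT(13) = 239 + 110·log₂(14) = 239 + 110·3.8074 = 657.8140 ms.
RT(6) = 239 + 110·log₂(7) = 239 + 110·2.8074 = 547.8140 ms.
Difference = 657.8140 − 547.8140 = 110.0000 ≈ 110.0 ms.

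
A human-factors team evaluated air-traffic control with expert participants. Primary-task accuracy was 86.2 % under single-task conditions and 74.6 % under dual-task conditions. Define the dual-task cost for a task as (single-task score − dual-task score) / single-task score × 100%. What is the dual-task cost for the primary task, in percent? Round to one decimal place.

Cost = (86.2 − 74.6) / 86.2 × 100%
     = 11.6000 / 86.2 × 100% = 13.4571%.
≈ 13.5%.

13.5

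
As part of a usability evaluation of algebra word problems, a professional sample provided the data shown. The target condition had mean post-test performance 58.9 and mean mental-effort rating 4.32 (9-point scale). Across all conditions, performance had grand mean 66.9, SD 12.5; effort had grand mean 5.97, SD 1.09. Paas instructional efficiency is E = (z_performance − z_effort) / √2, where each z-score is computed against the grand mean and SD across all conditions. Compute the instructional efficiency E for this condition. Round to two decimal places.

z_performance = (58.9 − 66.9) / 12.5 = -8.0000 / 12.5 = -0.6400.
z_effort = (4.32 − 5.97) / 1.09 = -1.6500 / 1.09 = -1.5138.
z_P − z_E = -0.6400 − (-1.5138) = 0.8738.
E = 0.8738 / √2 = 0.8738 / 1.41421 = 0.6179 ≈ 0.62.

0.62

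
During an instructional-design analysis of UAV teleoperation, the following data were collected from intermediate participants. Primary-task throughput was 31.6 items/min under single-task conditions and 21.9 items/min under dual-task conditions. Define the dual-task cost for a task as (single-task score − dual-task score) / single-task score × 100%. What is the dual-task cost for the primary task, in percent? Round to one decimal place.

30.7

Cost = (31.6 − 21.9) / 31.6 × 100%
     = 9.7000 / 31.6 × 100% = 30.6962%.
≈ 30.7%.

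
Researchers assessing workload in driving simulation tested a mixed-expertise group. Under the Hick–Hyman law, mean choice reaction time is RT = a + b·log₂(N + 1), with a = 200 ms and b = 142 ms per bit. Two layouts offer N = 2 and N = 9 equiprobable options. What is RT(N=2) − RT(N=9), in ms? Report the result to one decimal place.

RT(2) = 200 + 142·log₂(3) = 200 + 142·1.5850 = 425.0700 ms.
RT(9) = 200 + 142·log₂(10) = 200 + 142·3.3219 = 671.7098 ms.
Difference = 425.0700 − 671.7098 = -246.6398 ≈ -246.6 ms.

-246.6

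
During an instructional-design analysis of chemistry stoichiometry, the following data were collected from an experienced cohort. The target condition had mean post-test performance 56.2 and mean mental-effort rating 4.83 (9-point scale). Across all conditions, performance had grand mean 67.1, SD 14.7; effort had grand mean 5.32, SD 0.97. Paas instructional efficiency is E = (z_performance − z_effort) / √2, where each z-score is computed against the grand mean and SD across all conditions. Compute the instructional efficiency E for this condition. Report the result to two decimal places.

-0.17

z_performance = (56.2 − 67.1) / 14.7 = -10.9000 / 14.7 = -0.7415.
z_effort = (4.83 − 5.32) / 0.97 = -0.4900 / 0.97 = -0.5052.
z_P − z_E = -0.7415 − (-0.5052) = -0.2363.
E = -0.2363 / √2 = -0.2363 / 1.41421 = -0.1671 ≈ -0.17.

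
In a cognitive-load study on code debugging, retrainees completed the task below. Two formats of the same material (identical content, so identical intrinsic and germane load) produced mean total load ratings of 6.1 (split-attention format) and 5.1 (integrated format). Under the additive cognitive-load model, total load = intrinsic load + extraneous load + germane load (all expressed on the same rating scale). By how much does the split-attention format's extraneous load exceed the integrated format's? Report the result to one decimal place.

1.0

Intrinsic and germane load are equal across formats, so the difference in total load equals the difference in extraneous load.
Extraneous-load difference = 6.1 − 5.1 = 1.0.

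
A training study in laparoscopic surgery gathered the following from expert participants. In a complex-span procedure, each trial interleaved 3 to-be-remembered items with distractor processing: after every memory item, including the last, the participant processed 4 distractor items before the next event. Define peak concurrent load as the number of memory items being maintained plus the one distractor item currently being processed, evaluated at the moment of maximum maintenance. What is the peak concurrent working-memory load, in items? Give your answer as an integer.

4

Maintenance is greatest during the distractor(s) after memory item 3: all 3 memory items are being held.
One distractor item is concurrently being processed.
Peak concurrent load = 3 + 1 = 4 items.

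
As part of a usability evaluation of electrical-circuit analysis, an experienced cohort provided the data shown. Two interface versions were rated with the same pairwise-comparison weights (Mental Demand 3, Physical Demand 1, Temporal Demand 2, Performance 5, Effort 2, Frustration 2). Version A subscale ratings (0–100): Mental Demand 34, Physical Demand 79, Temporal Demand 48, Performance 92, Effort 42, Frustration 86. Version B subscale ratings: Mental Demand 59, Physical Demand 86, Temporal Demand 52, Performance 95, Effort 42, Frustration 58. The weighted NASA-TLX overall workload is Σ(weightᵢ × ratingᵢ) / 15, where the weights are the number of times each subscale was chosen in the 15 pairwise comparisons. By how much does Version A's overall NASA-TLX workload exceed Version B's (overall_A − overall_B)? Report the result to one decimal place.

Version A weighted sum = 3·34 + 1·79 + 2·48 + 5·92 + 2·42 + 2·86 = 102 + 79 + 96 + 460 + 84 + 172 = 993; overall_A = 993/15 = 66.2000.
Version B weighted sum = 3·59 + 1·86 + 2·52 + 5·95 + 2·42 + 2·58 = 177 + 86 + 104 + 475 + 84 + 116 = 1042; overall_B = 1042/15 = 69.4667.
Difference = 66.2000 − 69.4667 = -3.2667 ≈ -3.3.

-3.3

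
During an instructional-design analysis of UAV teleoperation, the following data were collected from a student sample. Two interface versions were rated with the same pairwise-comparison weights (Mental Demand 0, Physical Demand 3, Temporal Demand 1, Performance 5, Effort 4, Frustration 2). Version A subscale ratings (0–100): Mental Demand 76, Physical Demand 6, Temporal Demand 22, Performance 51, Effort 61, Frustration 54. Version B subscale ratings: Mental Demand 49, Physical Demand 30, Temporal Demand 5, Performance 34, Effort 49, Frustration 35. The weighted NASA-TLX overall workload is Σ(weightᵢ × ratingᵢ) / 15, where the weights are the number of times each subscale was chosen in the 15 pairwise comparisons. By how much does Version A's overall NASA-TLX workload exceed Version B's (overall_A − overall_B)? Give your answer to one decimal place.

Version A weighted sum = 0·76 + 3·6 + 1·22 + 5·51 + 4·61 + 2·54 = 0 + 18 + 22 + 255 + 244 + 108 = 647; overall_A = 647/15 = 43.1333.
Version B weighted sum = 0·49 + 3·30 + 1·5 + 5·34 + 4·49 + 2·35 = 0 + 90 + 5 + 170 + 196 + 70 = 531; overall_B = 531/15 = 35.4000.
Difference = 43.1333 − 35.4000 = 7.7333 ≈ 7.7.

7.7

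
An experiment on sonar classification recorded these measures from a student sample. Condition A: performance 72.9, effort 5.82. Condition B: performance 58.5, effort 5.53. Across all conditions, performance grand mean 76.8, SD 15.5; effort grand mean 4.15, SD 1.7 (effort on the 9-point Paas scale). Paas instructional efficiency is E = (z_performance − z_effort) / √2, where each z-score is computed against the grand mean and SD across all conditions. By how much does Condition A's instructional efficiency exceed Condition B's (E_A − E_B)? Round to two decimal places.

Condition A: z_P = (72.9 − 76.8)/15.5 = -0.2516; z_E = (5.82 − 4.15)/1.7 = 0.9824; E_A = (-0.2516 − 0.9824)/√2 = -0.8726.
Condition B: z_P = (58.5 − 76.8)/15.5 = -1.1806; z_E = (5.53 − 4.15)/1.7 = 0.8118; E_B = (-1.1806 − 0.8118)/√2 = -1.4088.
E_A − E_B = -0.8726 − (-1.4088) = 0.5362 ≈ 0.54.

0.54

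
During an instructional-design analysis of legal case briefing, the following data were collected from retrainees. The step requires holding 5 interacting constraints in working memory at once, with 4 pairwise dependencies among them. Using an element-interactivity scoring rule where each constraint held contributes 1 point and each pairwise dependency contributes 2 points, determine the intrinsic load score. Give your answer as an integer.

Element contribution: 5 × 1 = 5.
Interaction contribution: 4 × 2 = 8.
Intrinsic load = 5 + 8 = 13.

13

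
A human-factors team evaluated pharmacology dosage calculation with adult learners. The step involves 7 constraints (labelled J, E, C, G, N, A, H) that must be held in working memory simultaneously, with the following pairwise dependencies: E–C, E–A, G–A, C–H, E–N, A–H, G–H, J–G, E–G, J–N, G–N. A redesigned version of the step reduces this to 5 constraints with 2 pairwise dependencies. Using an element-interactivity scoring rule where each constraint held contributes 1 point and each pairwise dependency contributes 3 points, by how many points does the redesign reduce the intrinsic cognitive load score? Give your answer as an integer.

29

Original: 7 × 1 + 11 × 3 = 7 + 33 = 40.
Redesigned: 5 × 1 + 2 × 3 = 5 + 6 = 11.
Reduction = 40 − 11 = 29.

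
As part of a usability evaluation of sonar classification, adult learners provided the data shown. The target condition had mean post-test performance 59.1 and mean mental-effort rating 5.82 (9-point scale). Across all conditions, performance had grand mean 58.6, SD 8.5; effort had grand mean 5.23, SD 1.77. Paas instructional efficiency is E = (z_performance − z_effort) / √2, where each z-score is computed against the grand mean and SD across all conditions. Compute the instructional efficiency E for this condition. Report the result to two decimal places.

z_performance = (59.1 − 58.6) / 8.5 = 0.5000 / 8.5 = 0.0588.
z_effort = (5.82 − 5.23) / 1.77 = 0.5900 / 1.77 = 0.3333.
z_P − z_E = 0.0588 − 0.3333 = -0.2745.
E = -0.2745 / √2 = -0.2745 / 1.41421 = -0.1941 ≈ -0.19.

-0.19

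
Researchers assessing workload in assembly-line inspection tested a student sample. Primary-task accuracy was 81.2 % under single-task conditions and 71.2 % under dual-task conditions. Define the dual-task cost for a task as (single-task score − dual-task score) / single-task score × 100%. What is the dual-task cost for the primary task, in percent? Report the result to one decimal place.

Cost = (81.2 − 71.2) / 81.2 × 100%
     = 10.0000 / 81.2 × 100% = 12.3153%.
≈ 12.3%.

12.3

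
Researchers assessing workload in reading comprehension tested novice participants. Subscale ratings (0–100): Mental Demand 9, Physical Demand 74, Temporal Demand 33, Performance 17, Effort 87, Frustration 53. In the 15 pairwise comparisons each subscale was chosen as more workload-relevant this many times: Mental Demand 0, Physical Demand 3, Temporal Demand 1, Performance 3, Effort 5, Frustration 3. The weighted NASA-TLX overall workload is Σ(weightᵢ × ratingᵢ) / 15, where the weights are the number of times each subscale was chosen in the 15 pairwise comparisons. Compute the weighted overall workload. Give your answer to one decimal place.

60.0

The tallies are the weights (they sum to 15).
Weighted sum = 0·9 + 3·74 + 1·33 + 3·17 + 5·87 + 3·53
            = 0 + 222 + 33 + 51 + 435 + 159 = 900.
Overall workload = 900 / 15 = 60.0000 ≈ 60.0.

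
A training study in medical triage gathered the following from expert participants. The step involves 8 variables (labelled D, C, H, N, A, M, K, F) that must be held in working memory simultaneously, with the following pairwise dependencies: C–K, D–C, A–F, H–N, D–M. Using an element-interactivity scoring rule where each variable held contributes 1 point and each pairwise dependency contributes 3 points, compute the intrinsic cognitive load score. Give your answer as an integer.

23

Count of variables held simultaneously: 8.
Count of pairwise dependencies listed: 5.
Element contribution: 8 × 1 = 8.
Interaction contribution: 5 × 3 = 15.
Intrinsic load = 8 + 15 = 23.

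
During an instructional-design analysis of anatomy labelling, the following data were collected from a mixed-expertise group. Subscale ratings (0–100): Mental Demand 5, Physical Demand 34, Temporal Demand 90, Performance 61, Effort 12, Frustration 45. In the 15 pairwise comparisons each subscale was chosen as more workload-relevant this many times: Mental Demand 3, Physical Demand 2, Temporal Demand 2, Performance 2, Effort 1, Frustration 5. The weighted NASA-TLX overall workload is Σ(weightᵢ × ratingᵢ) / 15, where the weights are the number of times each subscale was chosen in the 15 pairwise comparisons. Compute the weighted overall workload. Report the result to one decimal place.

The tallies are the weights (they sum to 15).
Weighted sum = 3·5 + 2·34 + 2·90 + 2·61 + 1·12 + 5·45
            = 15 + 68 + 180 + 122 + 12 + 225 = 622.
Overall workload = 622 / 15 = 41.4667 ≈ 41.5.

41.5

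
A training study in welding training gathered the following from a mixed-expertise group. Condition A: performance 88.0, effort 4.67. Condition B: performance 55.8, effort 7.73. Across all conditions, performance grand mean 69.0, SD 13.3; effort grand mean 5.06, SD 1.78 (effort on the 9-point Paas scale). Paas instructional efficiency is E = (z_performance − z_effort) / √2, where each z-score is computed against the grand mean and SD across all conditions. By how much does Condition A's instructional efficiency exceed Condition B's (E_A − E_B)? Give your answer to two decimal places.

2.93

Condition A: z_P = (88.0 − 69.0)/13.3 = 1.4286; z_E = (4.67 − 5.06)/1.78 = -0.2191; E_A = (1.4286 − (-0.2191))/√2 = 1.1651.
Condition B: z_P = (55.8 − 69.0)/13.3 = -0.9925; z_E = (7.73 − 5.06)/1.78 = 1.5000; E_B = (-0.9925 − 1.5000)/√2 = -1.7625.
E_A − E_B = 1.1651 − (-1.7625) = 2.9276 ≈ 2.93.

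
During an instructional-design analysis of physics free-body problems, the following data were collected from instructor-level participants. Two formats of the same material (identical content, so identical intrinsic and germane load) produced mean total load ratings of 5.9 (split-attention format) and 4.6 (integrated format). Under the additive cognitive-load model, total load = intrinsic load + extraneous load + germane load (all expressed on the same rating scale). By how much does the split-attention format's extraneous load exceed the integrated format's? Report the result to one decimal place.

1.3

Intrinsic and germane load are equal across formats, so the difference in total load equals the difference in extraneous load.
Extraneous-load difference = 5.9 − 4.6 = 1.3.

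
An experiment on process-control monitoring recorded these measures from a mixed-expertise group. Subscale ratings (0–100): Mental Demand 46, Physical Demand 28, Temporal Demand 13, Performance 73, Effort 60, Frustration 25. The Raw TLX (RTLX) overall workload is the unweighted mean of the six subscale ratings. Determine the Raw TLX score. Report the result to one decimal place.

Sum of ratings = 46 + 28 + 13 + 73 + 60 + 25 = 245.
RTLX = 245 / 6 = 40.8333 ≈ 40.8.

40.8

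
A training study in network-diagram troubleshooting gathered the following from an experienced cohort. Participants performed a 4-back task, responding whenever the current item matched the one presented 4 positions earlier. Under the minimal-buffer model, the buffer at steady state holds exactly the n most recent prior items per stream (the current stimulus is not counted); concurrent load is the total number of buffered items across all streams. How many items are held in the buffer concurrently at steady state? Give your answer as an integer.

The buffer holds the 4 most recent prior items.
Steady-state concurrent load = 4 items.

4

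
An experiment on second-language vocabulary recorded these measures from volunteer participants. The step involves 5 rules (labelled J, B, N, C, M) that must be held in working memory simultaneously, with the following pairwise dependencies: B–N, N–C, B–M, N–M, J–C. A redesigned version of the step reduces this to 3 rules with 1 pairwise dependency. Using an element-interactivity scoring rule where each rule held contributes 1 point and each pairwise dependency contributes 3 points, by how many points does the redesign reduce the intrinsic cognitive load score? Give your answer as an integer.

14

Original: 5 × 1 + 5 × 3 = 5 + 15 = 20.
Redesigned: 3 × 1 + 1 × 3 = 3 + 3 = 6.
Reduction = 20 − 6 = 14.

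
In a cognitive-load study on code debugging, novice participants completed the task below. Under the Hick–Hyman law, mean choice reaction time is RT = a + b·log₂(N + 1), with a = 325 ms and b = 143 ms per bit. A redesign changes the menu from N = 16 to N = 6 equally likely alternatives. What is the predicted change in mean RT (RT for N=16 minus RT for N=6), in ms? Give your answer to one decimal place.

183.1

RT(16) = 325 + 143·log₂(17) = 325 + 143·4.0875 = 909.5125 ms.
RT(6) = 325 + 143·log₂(7) = 325 + 143·2.8074 = 726.4582 ms.
Difference = 909.5125 − 726.4582 = 183.0543 ≈ 183.1 ms.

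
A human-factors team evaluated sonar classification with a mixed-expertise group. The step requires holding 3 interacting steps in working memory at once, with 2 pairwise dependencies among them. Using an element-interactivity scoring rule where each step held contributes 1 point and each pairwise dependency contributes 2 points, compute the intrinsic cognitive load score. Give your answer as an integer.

Element contribution: 3 × 1 = 3.
Interaction contribution: 2 × 2 = 4.
Intrinsic load = 3 + 4 = 7.

7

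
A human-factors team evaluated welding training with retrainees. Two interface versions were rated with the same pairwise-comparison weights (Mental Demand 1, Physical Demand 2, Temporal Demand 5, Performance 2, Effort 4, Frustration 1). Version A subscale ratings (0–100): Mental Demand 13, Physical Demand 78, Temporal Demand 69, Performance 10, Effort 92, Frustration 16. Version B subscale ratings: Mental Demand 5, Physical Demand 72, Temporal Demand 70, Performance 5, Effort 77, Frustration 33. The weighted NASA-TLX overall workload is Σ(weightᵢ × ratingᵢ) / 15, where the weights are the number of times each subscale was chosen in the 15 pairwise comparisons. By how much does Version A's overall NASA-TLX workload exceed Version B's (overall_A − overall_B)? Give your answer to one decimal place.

Version A weighted sum = 1·13 + 2·78 + 5·69 + 2·10 + 4·92 + 1·16 = 13 + 156 + 345 + 20 + 368 + 16 = 918; overall_A = 918/15 = 61.2000.
Version B weighted sum = 1·5 + 2·72 + 5·70 + 2·5 + 4·77 + 1·33 = 5 + 144 + 350 + 10 + 308 + 33 = 850; overall_B = 850/15 = 56.6667.
Difference = 61.2000 − 56.6667 = 4.5333 ≈ 4.5.

4.5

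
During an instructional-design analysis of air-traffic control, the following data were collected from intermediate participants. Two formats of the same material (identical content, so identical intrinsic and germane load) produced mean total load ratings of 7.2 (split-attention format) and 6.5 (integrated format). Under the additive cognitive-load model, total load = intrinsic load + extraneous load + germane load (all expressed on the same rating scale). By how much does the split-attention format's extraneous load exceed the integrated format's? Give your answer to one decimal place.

0.7

Intrinsic and germane load are equal across formats, so the difference in total load equals the difference in extraneous load.
Extraneous-load difference = 7.2 − 6.5 = 0.7.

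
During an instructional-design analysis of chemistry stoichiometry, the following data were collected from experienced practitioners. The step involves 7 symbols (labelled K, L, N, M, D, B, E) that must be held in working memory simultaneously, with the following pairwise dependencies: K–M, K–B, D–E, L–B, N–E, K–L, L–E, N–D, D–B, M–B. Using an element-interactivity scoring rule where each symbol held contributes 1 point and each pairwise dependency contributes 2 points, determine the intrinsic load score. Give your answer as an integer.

Count of symbols held simultaneously: 7.
Count of pairwise dependencies listed: 10.
Element contribution: 7 × 1 = 7.
Interaction contribution: 10 × 2 = 20.
Intrinsic load = 7 + 20 = 27.

27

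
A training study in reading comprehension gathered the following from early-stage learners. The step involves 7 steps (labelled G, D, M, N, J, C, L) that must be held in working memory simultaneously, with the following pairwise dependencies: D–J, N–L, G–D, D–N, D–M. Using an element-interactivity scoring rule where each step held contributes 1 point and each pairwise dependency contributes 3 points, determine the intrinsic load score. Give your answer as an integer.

22

Count of steps held simultaneously: 7.
Count of pairwise dependencies listed: 5.
Element contribution: 7 × 1 = 7.
Interaction contribution: 5 × 3 = 15.
Intrinsic load = 7 + 15 = 22.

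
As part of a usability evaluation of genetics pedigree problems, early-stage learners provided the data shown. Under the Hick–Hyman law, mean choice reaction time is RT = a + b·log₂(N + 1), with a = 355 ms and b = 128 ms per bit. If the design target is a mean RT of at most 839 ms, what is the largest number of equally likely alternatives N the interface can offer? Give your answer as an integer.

Set 355 + 128·log₂(N + 1) ≤ 839.
log₂(N + 1) ≤ (839 − 355) / 128 = 3.7812.
N + 1 ≤ 2^3.7812 = 13.7485.
N ≤ 12.7485, so the largest integer N is 12.

12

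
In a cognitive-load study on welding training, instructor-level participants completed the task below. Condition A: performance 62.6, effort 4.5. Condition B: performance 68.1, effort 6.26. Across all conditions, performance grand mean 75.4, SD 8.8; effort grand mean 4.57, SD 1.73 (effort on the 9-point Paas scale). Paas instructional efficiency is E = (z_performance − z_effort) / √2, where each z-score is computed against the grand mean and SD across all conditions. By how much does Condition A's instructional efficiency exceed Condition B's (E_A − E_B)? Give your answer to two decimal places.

0.28

Condition A: z_P = (62.6 − 75.4)/8.8 = -1.4545; z_E = (4.5 − 4.57)/1.73 = -0.0405; E_A = (-1.4545 − (-0.0405))/√2 = -0.9998.
Condition B: z_P = (68.1 − 75.4)/8.8 = -0.8295; z_E = (6.26 − 4.57)/1.73 = 0.9769; E_B = (-0.8295 − 0.9769)/√2 = -1.2773.
E_A − E_B = -0.9998 − (-1.2773) = 0.2775 ≈ 0.28.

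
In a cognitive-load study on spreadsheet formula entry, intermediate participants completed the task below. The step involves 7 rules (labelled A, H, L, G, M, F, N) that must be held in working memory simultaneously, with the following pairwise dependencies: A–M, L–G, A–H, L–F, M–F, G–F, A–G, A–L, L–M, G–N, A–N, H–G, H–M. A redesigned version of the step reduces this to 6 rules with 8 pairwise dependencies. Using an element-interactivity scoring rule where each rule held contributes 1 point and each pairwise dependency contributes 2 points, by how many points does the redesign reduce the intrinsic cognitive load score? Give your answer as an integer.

11

Original: 7 × 1 + 13 × 2 = 7 + 26 = 33.
Redesigned: 6 × 1 + 8 × 2 = 6 + 16 = 22.
Reduction = 33 − 22 = 11.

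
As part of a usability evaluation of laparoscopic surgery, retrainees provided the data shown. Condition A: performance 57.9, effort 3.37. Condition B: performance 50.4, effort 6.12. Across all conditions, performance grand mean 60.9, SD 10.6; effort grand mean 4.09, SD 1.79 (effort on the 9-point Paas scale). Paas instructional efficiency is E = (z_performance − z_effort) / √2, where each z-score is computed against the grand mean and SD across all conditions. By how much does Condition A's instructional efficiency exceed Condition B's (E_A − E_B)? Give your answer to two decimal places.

Condition A: z_P = (57.9 − 60.9)/10.6 = -0.2830; z_E = (3.37 − 4.09)/1.79 = -0.4022; E_A = (-0.2830 − (-0.4022))/√2 = 0.0843.
Condition B: z_P = (50.4 − 60.9)/10.6 = -0.9906; z_E = (6.12 − 4.09)/1.79 = 1.1341; E_B = (-0.9906 − 1.1341)/√2 = -1.5024.
E_A − E_B = 0.0843 − (-1.5024) = 1.5867 ≈ 1.59.

1.59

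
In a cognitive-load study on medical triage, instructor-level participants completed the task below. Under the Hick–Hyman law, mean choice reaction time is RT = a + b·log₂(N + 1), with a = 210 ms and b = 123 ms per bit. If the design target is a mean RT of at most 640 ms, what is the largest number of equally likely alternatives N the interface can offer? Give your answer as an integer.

Set 210 + 123·log₂(N + 1) ≤ 640.
log₂(N + 1) ≤ (640 − 210) / 123 = 3.4959.
N + 1 ≤ 2^3.4959 = 11.2816.
N ≤ 10.2816, so the largest integer N is 10.

10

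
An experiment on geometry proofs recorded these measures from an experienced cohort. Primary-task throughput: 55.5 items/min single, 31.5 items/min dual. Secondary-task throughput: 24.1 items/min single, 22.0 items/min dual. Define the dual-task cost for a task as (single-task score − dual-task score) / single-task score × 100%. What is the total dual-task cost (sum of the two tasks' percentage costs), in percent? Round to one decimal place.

52.0

Primary cost = (55.5 − 31.5) / 55.5 × 100% = 43.2432%.
Secondary cost = (24.1 − 22.0) / 24.1 × 100% = 8.7137%.
Total = 43.2432% + 8.7137% = 51.9569% ≈ 52.0%.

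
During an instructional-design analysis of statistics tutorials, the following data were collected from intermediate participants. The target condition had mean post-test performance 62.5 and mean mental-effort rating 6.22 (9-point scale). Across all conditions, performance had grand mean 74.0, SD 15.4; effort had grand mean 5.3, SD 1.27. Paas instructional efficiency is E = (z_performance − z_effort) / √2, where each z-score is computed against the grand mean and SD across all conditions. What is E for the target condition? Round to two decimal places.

-1.04

z_performance = (62.5 − 74.0) / 15.4 = -11.5000 / 15.4 = -0.7468.
z_effort = (6.22 − 5.3) / 1.27 = 0.9200 / 1.27 = 0.7244.
z_P − z_E = -0.7468 − 0.7244 = -1.4712.
E = -1.4712 / √2 = -1.4712 / 1.41421 = -1.0403 ≈ -1.04.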